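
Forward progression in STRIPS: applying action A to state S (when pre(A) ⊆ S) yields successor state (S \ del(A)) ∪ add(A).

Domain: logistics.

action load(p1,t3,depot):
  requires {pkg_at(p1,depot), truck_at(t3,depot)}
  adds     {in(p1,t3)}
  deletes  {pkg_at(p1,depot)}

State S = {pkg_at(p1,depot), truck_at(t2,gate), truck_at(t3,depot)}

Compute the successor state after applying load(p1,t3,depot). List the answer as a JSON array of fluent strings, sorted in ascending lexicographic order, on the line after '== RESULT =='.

Compute (S \ del) ∪ add:
  pre ⊆ S: {pkg_at(p1,depot), truck_at(t3,depot)} ⊆ S  — applicable
  S \ del = {truck_at(t2,gate), truck_at(t3,depot)}
  ∪ add   = {in(p1,t3), truck_at(t2,gate), truck_at(t3,depot)}

== RESULT ==
["in(p1,t3)", "truck_at(t2,gate)", "truck_at(t3,depot)"]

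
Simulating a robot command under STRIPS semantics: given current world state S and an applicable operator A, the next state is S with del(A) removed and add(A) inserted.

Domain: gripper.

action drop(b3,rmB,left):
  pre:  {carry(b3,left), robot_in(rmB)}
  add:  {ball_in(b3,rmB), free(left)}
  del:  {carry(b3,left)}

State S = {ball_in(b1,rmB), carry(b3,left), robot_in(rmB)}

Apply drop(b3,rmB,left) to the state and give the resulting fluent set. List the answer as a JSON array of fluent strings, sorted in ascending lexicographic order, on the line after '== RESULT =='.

Compute (S \ del) ∪ add:
  pre ⊆ S: {carry(b3,left), robot_in(rmB)} ⊆ S  — applicable
  S \ del = {ball_in(b1,rmB), robot_in(rmB)}
  ∪ add   = {ball_in(b1,rmB), ball_in(b3,rmB), free(left), robot_in(rmB)}

== RESULT ==
["ball_in(b1,rmB)", "ball_in(b3,rmB)", "free(left)", "robot_in(rmB)"]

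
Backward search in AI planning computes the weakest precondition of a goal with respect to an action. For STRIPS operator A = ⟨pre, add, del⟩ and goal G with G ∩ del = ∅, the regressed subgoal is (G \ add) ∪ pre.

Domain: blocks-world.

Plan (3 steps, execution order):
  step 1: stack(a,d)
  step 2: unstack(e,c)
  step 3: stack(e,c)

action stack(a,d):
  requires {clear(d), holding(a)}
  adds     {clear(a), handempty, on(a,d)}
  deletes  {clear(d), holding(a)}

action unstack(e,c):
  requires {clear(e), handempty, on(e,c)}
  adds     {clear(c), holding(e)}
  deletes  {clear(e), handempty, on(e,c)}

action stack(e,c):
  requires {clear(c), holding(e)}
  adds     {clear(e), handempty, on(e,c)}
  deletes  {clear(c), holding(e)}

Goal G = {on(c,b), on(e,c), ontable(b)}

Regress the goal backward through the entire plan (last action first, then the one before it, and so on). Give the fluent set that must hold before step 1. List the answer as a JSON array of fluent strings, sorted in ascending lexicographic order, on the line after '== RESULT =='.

Work backward from the goal:
  through step 3 (stack(e,c)): drop {on(e,c)}, keep {on(c,b), ontable(b)}, require {clear(c), holding(e)}
    → {clear(c), holding(e), on(c,b), ontable(b)}
  through step 2 (unstack(e,c)): drop {clear(c), holding(e)}, keep {on(c,b), ontable(b)}, require {clear(e), handempty, on(e,c)}
    → {clear(e), handempty, on(c,b), on(e,c), ontable(b)}
  through step 1 (stack(a,d)): drop {handempty}, keep {clear(e), on(c,b), on(e,c), ontable(b)}, require {clear(d), holding(a)}
    → {clear(d), clear(e), holding(a), on(c,b), on(e,c), ontable(b)}

== RESULT ==
["clear(d)", "clear(e)", "holding(a)", "on(c,b)", "on(e,c)", "ontable(b)"]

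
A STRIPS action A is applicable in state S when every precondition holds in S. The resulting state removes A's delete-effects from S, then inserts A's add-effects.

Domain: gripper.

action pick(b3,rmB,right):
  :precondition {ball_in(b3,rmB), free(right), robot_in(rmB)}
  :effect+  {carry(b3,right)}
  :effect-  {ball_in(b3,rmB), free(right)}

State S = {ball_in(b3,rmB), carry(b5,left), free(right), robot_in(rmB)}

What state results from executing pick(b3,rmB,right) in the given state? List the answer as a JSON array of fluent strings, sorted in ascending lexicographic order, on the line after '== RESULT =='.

Progress:
  pre ⊆ S: {ball_in(b3,rmB), free(right), robot_in(rmB)} ⊆ S  — applicable
  S \ del = {carry(b5,left), robot_in(rmB)}
  ∪ add   = {carry(b3,right), carry(b5,left), robot_in(rmB)}

== RESULT ==
["carry(b3,right)", "carry(b5,left)", "robot_in(rmB)"]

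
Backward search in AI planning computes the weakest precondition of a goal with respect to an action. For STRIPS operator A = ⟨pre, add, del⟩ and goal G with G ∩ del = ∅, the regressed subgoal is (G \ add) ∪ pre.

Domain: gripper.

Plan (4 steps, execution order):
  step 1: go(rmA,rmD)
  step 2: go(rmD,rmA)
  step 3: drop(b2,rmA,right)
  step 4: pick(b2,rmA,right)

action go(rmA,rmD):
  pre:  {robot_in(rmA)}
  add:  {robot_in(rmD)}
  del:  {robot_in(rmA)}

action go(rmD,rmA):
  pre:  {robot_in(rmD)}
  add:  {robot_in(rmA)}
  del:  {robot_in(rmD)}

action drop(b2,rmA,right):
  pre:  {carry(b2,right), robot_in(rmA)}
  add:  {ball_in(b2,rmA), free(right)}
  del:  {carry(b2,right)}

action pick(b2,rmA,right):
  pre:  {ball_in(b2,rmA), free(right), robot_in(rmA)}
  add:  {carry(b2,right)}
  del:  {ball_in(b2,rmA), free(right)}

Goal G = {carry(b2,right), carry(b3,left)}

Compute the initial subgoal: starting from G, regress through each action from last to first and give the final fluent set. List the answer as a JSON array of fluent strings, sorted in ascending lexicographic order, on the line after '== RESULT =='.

Regress step by step:
  through step 4 (pick(b2,rmA,right)): drop {carry(b2,right)}, keep {carry(b3,left)}, require {ball_in(b2,rmA), free(right), robot_in(rmA)}
    → {ball_in(b2,rmA), carry(b3,left), free(right), robot_in(rmA)}
  through step 3 (drop(b2,rmA,right)): drop {ball_in(b2,rmA), free(right)}, keep {carry(b3,left), robot_in(rmA)}, require {carry(b2,right), robot_in(rmA)}
    → {carry(b2,right), carry(b3,left), robot_in(rmA)}
  through step 2 (go(rmD,rmA)): drop {robot_in(rmA)}, keep {carry(b2,right), carry(b3,left)}, require {robot_in(rmD)}
    → {carry(b2,right), carry(b3,left), robot_in(rmD)}
  through step 1 (go(rmA,rmD)): drop {robot_in(rmD)}, keep {carry(b2,right), carry(b3,left)}, require {robot_in(rmA)}
    → {carry(b2,right), carry(b3,left), robot_in(rmA)}

== RESULT ==
["carry(b2,right)", "carry(b3,left)", "robot_in(rmA)"]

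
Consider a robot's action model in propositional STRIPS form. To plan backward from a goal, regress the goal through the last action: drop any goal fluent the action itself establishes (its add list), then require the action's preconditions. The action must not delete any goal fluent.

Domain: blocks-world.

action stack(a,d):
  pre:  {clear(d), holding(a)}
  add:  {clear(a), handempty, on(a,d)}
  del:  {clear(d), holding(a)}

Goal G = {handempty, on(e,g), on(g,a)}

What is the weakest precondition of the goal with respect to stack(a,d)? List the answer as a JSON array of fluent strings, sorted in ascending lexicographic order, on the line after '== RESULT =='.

Regress:
  G ∩ del = {}  (empty — regression defined)
  G \ add = {handempty, on(e,g), on(g,a)} \ {clear(a), handempty, on(a,d)} = {on(e,g), on(g,a)}
  ∪ pre   = {on(e,g), on(g,a)} ∪ {clear(d), holding(a)}
          = {clear(d), holding(a), on(e,g), on(g,a)}

== RESULT ==
["clear(d)", "holding(a)", "on(e,g)", "on(g,a)"]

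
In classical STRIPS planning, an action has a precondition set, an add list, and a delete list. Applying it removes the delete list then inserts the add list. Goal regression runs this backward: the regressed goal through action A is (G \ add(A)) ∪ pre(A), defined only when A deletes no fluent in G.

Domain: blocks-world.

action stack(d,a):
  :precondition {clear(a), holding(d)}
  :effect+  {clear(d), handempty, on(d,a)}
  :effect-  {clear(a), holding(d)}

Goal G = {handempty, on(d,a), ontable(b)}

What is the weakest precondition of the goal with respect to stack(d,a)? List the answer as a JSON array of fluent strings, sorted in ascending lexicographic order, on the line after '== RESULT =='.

Compute (G \ add) ∪ pre:
  G ∩ del = {}  (empty — regression defined)
  G \ add = {handempty, on(d,a), ontable(b)} \ {clear(d), handempty, on(d,a)} = {ontable(b)}
  ∪ pre   = {ontable(b)} ∪ {clear(a), holding(d)}
          = {clear(a), holding(d), ontable(b)}

== RESULT ==
["clear(a)", "holding(d)", "ontable(b)"]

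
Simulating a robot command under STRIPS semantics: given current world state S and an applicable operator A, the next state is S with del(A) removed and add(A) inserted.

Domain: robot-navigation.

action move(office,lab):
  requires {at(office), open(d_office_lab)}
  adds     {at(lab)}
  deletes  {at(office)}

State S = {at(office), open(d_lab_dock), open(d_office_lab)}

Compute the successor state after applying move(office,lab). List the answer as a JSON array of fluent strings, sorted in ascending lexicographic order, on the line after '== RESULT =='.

Progress:
  pre ⊆ S: {at(office), open(d_office_lab)} ⊆ S  — applicable
  S \ del = {open(d_lab_dock), open(d_office_lab)}
  ∪ add   = {at(lab), open(d_lab_dock), open(d_office_lab)}

== RESULT ==
["at(lab)", "open(d_lab_dock)", "open(d_office_lab)"]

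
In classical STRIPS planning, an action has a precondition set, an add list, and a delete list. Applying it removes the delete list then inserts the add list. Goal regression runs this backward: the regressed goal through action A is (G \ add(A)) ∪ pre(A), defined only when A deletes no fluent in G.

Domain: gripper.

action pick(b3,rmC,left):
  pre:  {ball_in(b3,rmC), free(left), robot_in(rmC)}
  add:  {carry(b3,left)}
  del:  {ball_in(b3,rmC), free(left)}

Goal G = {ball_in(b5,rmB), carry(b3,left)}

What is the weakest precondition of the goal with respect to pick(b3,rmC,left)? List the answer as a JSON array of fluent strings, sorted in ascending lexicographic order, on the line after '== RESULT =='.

Compute (G \ add) ∪ pre:
  G ∩ del = {}  (empty — regression defined)
  G \ add = {ball_in(b5,rmB), carry(b3,left)} \ {carry(b3,left)} = {ball_in(b5,rmB)}
  ∪ pre   = {ball_in(b5,rmB)} ∪ {ball_in(b3,rmC), free(left), robot_in(rmC)}
          = {ball_in(b3,rmC), ball_in(b5,rmB), free(left), robot_in(rmC)}

== RESULT ==
["ball_in(b3,rmC)", "ball_in(b5,rmB)", "free(left)", "robot_in(rmC)"]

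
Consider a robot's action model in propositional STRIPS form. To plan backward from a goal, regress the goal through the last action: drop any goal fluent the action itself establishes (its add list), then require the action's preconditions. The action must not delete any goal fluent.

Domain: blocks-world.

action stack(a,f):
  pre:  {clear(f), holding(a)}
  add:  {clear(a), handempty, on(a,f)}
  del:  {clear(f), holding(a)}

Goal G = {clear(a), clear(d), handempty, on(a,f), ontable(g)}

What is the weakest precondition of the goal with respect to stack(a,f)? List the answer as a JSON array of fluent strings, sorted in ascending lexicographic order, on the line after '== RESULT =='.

Compute (G \ add) ∪ pre:
  G ∩ del = {}  (empty — regression defined)
  G \ add = {clear(a), clear(d), handempty, on(a,f), ontable(g)} \ {clear(a), handempty, on(a,f)} = {clear(d), ontable(g)}
  ∪ pre   = {clear(d), ontable(g)} ∪ {clear(f), holding(a)}
          = {clear(d), clear(f), holding(a), ontable(g)}

== RESULT ==
["clear(d)", "clear(f)", "holding(a)", "ontable(g)"]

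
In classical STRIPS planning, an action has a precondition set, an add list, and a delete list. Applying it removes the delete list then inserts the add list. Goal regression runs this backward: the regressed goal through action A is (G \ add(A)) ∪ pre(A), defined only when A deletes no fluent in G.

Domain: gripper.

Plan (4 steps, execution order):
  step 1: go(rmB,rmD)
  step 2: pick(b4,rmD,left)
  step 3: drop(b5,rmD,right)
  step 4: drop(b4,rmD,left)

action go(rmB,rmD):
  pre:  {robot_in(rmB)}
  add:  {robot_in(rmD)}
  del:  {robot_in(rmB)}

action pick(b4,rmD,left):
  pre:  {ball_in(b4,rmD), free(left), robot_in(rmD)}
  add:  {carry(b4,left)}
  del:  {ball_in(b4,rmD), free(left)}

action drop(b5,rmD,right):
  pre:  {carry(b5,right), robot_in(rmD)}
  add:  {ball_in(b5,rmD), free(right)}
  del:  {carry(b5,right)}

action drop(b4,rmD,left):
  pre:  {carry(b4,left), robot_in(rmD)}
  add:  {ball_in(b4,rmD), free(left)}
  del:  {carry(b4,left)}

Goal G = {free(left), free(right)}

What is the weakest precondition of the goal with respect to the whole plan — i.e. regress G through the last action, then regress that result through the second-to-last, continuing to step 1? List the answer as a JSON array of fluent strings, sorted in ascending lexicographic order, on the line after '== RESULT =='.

Work backward from the goal:
  through step 4 (drop(b4,rmD,left)): drop {free(left)}, keep {free(right)}, require {carry(b4,left), robot_in(rmD)}
    → {carry(b4,left), free(right), robot_in(rmD)}
  through step 3 (drop(b5,rmD,right)): drop {free(right)}, keep {carry(b4,left), robot_in(rmD)}, require {carry(b5,right), robot_in(rmD)}
    → {carry(b4,left), carry(b5,right), robot_in(rmD)}
  through step 2 (pick(b4,rmD,left)): drop {carry(b4,left)}, keep {carry(b5,right), robot_in(rmD)}, require {ball_in(b4,rmD), free(left), robot_in(rmD)}
    → {ball_in(b4,rmD), carry(b5,right), free(left), robot_in(rmD)}
  through step 1 (go(rmB,rmD)): drop {robot_in(rmD)}, keep {ball_in(b4,rmD), carry(b5,right), free(left)}, require {robot_in(rmB)}
    → {ball_in(b4,rmD), carry(b5,right), free(left), robot_in(rmB)}

== RESULT ==
["ball_in(b4,rmD)", "carry(b5,right)", "free(left)", "robot_in(rmB)"]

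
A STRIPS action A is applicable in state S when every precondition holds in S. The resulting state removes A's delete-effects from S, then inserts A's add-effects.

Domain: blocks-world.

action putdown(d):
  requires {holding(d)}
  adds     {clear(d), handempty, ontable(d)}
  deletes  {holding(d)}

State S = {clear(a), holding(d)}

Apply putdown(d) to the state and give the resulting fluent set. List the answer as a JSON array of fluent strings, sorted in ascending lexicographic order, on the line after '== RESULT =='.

Compute (S \ del) ∪ add:
  pre ⊆ S: {holding(d)} ⊆ S  — applicable
  S \ del = {clear(a)}
  ∪ add   = {clear(a), clear(d), handempty, ontable(d)}

== RESULT ==
["clear(a)", "clear(d)", "handempty", "ontable(d)"]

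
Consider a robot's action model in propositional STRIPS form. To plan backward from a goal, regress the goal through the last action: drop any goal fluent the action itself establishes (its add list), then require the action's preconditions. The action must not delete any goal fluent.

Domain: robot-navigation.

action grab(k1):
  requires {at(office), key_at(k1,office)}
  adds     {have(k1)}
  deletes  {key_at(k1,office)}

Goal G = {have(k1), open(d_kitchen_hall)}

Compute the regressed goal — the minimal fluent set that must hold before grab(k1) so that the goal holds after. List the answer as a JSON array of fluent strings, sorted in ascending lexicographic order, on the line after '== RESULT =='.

Regress:
  G ∩ del = {}  (empty — regression defined)
  G \ add = {have(k1), open(d_kitchen_hall)} \ {have(k1)} = {open(d_kitchen_hall)}
  ∪ pre   = {open(d_kitchen_hall)} ∪ {at(office), key_at(k1,office)}
          = {at(office), key_at(k1,office), open(d_kitchen_hall)}

== RESULT ==
["at(office)", "key_at(k1,office)", "open(d_kitchen_hall)"]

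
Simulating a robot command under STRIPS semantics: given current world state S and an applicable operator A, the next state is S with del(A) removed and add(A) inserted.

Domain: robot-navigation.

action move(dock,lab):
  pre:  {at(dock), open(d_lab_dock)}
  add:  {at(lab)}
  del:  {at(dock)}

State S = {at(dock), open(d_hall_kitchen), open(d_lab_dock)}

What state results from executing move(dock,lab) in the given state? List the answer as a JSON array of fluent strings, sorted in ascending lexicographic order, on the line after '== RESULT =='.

Progress:
  pre ⊆ S: {at(dock), open(d_lab_dock)} ⊆ S  — applicable
  S \ del = {open(d_hall_kitchen), open(d_lab_dock)}
  ∪ add   = {at(lab), open(d_hall_kitchen), open(d_lab_dock)}

== RESULT ==
["at(lab)", "open(d_hall_kitchen)", "open(d_lab_dock)"]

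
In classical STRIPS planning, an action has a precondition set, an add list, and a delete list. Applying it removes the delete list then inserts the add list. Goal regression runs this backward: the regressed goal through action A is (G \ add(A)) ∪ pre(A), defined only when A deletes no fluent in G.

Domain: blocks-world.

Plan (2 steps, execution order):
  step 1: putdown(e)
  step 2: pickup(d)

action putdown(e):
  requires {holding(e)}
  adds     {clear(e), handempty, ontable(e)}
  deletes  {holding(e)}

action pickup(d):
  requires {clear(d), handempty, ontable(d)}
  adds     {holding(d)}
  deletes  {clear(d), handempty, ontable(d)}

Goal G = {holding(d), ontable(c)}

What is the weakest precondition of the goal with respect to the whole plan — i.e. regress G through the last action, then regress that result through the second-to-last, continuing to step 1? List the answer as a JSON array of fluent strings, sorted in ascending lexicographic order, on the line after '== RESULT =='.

Regress step by step:
  through step 2 (pickup(d)): drop {holding(d)}, keep {ontable(c)}, require {clear(d), handempty, ontable(d)}
    → {clear(d), handempty, ontable(c), ontable(d)}
  through step 1 (putdown(e)): drop {handempty}, keep {clear(d), ontable(c), ontable(d)}, require {holding(e)}
    → {clear(d), holding(e), ontable(c), ontable(d)}

== RESULT ==
["clear(d)", "holding(e)", "ontable(c)", "ontable(d)"]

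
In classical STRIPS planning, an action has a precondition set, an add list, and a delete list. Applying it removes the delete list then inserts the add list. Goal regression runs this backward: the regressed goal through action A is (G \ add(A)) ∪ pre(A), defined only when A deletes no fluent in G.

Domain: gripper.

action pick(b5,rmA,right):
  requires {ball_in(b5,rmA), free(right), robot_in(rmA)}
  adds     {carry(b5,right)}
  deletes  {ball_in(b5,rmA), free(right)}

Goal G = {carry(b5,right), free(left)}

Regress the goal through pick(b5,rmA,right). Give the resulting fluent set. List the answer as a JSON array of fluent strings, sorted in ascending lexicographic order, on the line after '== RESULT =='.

Compute (G \ add) ∪ pre:
  G ∩ del = {}  (empty — regression defined)
  G \ add = {carry(b5,right), free(left)} \ {carry(b5,right)} = {free(left)}
  ∪ pre   = {free(left)} ∪ {ball_in(b5,rmA), free(right), robot_in(rmA)}
          = {ball_in(b5,rmA), free(left), free(right), robot_in(rmA)}

== RESULT ==
["ball_in(b5,rmA)", "free(left)", "free(right)", "robot_in(rmA)"]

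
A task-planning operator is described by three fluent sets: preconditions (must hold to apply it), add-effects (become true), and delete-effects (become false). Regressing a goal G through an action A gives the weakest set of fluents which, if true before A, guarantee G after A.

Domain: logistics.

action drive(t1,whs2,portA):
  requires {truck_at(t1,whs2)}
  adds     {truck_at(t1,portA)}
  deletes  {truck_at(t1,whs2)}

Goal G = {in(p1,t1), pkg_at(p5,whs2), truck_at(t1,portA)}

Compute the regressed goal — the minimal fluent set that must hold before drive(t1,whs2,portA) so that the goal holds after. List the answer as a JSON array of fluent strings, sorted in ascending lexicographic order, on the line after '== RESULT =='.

Compute (G \ add) ∪ pre:
  G ∩ del = {}  (empty — regression defined)
  G \ add = {in(p1,t1), pkg_at(p5,whs2), truck_at(t1,portA)} \ {truck_at(t1,portA)} = {in(p1,t1), pkg_at(p5,whs2)}
  ∪ pre   = {in(p1,t1), pkg_at(p5,whs2)} ∪ {truck_at(t1,whs2)}
          = {in(p1,t1), pkg_at(p5,whs2), truck_at(t1,whs2)}

== RESULT ==
["in(p1,t1)", "pkg_at(p5,whs2)", "truck_at(t1,whs2)"]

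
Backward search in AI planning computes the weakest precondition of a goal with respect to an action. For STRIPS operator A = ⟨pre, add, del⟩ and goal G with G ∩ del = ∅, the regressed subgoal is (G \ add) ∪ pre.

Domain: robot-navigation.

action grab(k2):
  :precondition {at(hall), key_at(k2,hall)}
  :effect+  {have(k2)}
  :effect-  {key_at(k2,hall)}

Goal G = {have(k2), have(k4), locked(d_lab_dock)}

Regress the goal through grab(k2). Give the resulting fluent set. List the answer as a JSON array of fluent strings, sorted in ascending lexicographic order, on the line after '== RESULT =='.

Regress:
  G ∩ del = {}  (empty — regression defined)
  G \ add = {have(k2), have(k4), locked(d_lab_dock)} \ {have(k2)} = {have(k4), locked(d_lab_dock)}
  ∪ pre   = {have(k4), locked(d_lab_dock)} ∪ {at(hall), key_at(k2,hall)}
          = {at(hall), have(k4), key_at(k2,hall), locked(d_lab_dock)}

== RESULT ==
["at(hall)", "have(k4)", "key_at(k2,hall)", "locked(d_lab_dock)"]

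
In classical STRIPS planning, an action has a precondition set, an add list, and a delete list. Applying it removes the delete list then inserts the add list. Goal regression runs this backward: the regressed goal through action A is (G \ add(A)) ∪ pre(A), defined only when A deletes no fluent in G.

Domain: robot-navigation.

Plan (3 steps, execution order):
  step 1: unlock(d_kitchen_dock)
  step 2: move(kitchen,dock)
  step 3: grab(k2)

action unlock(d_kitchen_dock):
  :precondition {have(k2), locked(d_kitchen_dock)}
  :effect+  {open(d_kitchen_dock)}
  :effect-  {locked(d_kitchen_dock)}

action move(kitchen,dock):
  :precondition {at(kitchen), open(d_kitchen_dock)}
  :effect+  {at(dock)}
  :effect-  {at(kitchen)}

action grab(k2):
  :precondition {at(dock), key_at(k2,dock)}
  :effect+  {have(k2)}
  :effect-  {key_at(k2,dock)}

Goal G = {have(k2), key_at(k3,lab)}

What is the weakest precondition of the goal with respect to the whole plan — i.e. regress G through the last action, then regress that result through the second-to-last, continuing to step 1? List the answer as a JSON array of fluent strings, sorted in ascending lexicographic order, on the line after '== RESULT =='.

Regress step by step:
  through step 3 (grab(k2)): drop {have(k2)}, keep {key_at(k3,lab)}, require {at(dock), key_at(k2,dock)}
    → {at(dock), key_at(k2,dock), key_at(k3,lab)}
  through step 2 (move(kitchen,dock)): drop {at(dock)}, keep {key_at(k2,dock), key_at(k3,lab)}, require {at(kitchen), open(d_kitchen_dock)}
    → {at(kitchen), key_at(k2,dock), key_at(k3,lab), open(d_kitchen_dock)}
  through step 1 (unlock(d_kitchen_dock)): drop {open(d_kitchen_dock)}, keep {at(kitchen), key_at(k2,dock), key_at(k3,lab)}, require {have(k2), locked(d_kitchen_dock)}
    → {at(kitchen), have(k2), key_at(k2,dock), key_at(k3,lab), locked(d_kitchen_dock)}

== RESULT ==
["at(kitchen)", "have(k2)", "key_at(k2,dock)", "key_at(k3,lab)", "locked(d_kitchen_dock)"]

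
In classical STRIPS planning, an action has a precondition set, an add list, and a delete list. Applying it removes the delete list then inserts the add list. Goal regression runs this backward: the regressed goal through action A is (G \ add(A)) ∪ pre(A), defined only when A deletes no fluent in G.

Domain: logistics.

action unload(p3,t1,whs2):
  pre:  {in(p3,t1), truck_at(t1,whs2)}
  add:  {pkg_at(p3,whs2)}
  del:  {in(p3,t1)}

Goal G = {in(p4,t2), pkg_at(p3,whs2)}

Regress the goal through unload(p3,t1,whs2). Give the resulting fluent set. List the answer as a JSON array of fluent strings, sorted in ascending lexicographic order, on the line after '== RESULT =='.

Compute (G \ add) ∪ pre:
  G ∩ del = {}  (empty — regression defined)
  G \ add = {in(p4,t2), pkg_at(p3,whs2)} \ {pkg_at(p3,whs2)} = {in(p4,t2)}
  ∪ pre   = {in(p4,t2)} ∪ {in(p3,t1), truck_at(t1,whs2)}
          = {in(p3,t1), in(p4,t2), truck_at(t1,whs2)}

== RESULT ==
["in(p3,t1)", "in(p4,t2)", "truck_at(t1,whs2)"]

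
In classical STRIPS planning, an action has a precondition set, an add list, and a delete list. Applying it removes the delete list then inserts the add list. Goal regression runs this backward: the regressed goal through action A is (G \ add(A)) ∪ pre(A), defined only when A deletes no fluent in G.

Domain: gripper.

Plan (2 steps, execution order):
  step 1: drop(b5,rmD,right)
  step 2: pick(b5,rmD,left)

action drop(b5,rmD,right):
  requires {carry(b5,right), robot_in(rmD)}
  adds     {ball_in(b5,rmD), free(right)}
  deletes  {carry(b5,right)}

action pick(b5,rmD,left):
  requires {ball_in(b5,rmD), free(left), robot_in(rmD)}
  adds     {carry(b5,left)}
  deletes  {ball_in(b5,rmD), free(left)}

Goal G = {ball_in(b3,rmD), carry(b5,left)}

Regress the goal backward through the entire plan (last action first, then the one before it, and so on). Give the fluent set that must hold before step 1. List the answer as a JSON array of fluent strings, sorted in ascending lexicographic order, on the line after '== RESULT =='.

Regress step by step:
  through step 2 (pick(b5,rmD,left)): drop {carry(b5,left)}, keep {ball_in(b3,rmD)}, require {ball_in(b5,rmD), free(left), robot_in(rmD)}
    → {ball_in(b3,rmD), ball_in(b5,rmD), free(left), robot_in(rmD)}
  through step 1 (drop(b5,rmD,right)): drop {ball_in(b5,rmD)}, keep {ball_in(b3,rmD), free(left), robot_in(rmD)}, require {carry(b5,right), robot_in(rmD)}
    → {ball_in(b3,rmD), carry(b5,right), free(left), robot_in(rmD)}

== RESULT ==
["ball_in(b3,rmD)", "carry(b5,right)", "free(left)", "robot_in(rmD)"]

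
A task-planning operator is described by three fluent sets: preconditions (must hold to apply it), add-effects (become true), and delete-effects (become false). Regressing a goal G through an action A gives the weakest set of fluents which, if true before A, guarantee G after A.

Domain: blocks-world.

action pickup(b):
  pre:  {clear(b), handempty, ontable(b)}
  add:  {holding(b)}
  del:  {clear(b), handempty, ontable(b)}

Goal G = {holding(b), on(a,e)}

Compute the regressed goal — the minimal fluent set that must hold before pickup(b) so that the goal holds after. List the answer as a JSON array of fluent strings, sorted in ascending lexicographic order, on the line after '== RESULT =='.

Compute (G \ add) ∪ pre:
  G ∩ del = {}  (empty — regression defined)
  G \ add = {holding(b), on(a,e)} \ {holding(b)} = {on(a,e)}
  ∪ pre   = {on(a,e)} ∪ {clear(b), handempty, ontable(b)}
          = {clear(b), handempty, on(a,e), ontable(b)}

== RESULT ==
["clear(b)", "handempty", "on(a,e)", "ontable(b)"]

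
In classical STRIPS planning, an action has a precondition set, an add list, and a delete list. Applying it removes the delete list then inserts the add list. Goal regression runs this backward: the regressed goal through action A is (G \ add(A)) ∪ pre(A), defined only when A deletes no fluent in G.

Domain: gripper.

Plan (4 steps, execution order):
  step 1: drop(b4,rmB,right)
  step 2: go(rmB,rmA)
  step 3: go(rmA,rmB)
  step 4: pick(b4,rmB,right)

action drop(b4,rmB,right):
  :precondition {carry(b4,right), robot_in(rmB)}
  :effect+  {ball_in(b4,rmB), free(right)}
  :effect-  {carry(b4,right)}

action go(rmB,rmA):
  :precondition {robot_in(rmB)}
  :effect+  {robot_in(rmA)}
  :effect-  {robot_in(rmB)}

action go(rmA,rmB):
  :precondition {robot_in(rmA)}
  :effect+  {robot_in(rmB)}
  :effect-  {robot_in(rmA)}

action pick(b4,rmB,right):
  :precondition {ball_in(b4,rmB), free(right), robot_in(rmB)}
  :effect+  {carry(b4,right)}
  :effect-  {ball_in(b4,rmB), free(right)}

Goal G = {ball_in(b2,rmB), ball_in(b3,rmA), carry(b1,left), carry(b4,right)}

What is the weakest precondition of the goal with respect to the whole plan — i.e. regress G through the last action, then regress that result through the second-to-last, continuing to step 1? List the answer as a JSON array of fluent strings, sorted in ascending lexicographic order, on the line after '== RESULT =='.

Regress step by step:
  through step 4 (pick(b4,rmB,right)): drop {carry(b4,right)}, keep {ball_in(b2,rmB), ball_in(b3,rmA), carry(b1,left)}, require {ball_in(b4,rmB), free(right), robot_in(rmB)}
    → {ball_in(b2,rmB), ball_in(b3,rmA), ball_in(b4,rmB), carry(b1,left), free(right), robot_in(rmB)}
  through step 3 (go(rmA,rmB)): drop {robot_in(rmB)}, keep {ball_in(b2,rmB), ball_in(b3,rmA), ball_in(b4,rmB), carry(b1,left), free(right)}, require {robot_in(rmA)}
    → {ball_in(b2,rmB), ball_in(b3,rmA), ball_in(b4,rmB), carry(b1,left), free(right), robot_in(rmA)}
  through step 2 (go(rmB,rmA)): drop {robot_in(rmA)}, keep {ball_in(b2,rmB), ball_in(b3,rmA), ball_in(b4,rmB), carry(b1,left), free(right)}, require {robot_in(rmB)}
    → {ball_in(b2,rmB), ball_in(b3,rmA), ball_in(b4,rmB), carry(b1,left), free(right), robot_in(rmB)}
  through step 1 (drop(b4,rmB,right)): drop {ball_in(b4,rmB), free(right)}, keep {ball_in(b2,rmB), ball_in(b3,rmA), carry(b1,left), robot_in(rmB)}, require {carry(b4,right), robot_in(rmB)}
    → {ball_in(b2,rmB), ball_in(b3,rmA), carry(b1,left), carry(b4,right), robot_in(rmB)}

== RESULT ==
["ball_in(b2,rmB)", "ball_in(b3,rmA)", "carry(b1,left)", "carry(b4,right)", "robot_in(rmB)"]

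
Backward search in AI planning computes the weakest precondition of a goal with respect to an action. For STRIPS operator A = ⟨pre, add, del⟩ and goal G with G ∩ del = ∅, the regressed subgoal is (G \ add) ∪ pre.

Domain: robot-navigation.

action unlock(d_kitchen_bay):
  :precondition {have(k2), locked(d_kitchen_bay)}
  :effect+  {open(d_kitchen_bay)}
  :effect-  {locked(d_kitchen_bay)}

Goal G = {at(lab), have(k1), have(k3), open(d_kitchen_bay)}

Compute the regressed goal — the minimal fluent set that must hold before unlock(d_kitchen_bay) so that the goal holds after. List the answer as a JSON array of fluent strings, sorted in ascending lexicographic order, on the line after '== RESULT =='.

Compute (G \ add) ∪ pre:
  G ∩ del = {}  (empty — regression defined)
  G \ add = {at(lab), have(k1), have(k3), open(d_kitchen_bay)} \ {open(d_kitchen_bay)} = {at(lab), have(k1), have(k3)}
  ∪ pre   = {at(lab), have(k1), have(k3)} ∪ {have(k2), locked(d_kitchen_bay)}
          = {at(lab), have(k1), have(k2), have(k3), locked(d_kitchen_bay)}

== RESULT ==
["at(lab)", "have(k1)", "have(k2)", "have(k3)", "locked(d_kitchen_bay)"]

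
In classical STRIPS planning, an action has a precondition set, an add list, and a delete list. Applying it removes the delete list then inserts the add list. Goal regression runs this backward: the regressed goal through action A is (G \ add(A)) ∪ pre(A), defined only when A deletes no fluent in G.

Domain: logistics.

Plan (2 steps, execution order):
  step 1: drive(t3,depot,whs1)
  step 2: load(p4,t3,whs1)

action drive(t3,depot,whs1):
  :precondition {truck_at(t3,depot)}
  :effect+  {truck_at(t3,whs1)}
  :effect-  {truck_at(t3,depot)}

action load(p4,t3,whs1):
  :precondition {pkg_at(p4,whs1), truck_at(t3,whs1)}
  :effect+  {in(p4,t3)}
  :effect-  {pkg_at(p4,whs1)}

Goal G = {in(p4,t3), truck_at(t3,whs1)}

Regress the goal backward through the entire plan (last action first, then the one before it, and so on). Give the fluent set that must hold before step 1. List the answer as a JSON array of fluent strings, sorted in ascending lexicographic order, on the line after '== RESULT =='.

Work backward from the goal:
  through step 2 (load(p4,t3,whs1)): drop {in(p4,t3)}, keep {truck_at(t3,whs1)}, require {pkg_at(p4,whs1), truck_at(t3,whs1)}
    → {pkg_at(p4,whs1), truck_at(t3,whs1)}
  through step 1 (drive(t3,depot,whs1)): drop {truck_at(t3,whs1)}, keep {pkg_at(p4,whs1)}, require {truck_at(t3,depot)}
    → {pkg_at(p4,whs1), truck_at(t3,depot)}

== RESULT ==
["pkg_at(p4,whs1)", "truck_at(t3,depot)"]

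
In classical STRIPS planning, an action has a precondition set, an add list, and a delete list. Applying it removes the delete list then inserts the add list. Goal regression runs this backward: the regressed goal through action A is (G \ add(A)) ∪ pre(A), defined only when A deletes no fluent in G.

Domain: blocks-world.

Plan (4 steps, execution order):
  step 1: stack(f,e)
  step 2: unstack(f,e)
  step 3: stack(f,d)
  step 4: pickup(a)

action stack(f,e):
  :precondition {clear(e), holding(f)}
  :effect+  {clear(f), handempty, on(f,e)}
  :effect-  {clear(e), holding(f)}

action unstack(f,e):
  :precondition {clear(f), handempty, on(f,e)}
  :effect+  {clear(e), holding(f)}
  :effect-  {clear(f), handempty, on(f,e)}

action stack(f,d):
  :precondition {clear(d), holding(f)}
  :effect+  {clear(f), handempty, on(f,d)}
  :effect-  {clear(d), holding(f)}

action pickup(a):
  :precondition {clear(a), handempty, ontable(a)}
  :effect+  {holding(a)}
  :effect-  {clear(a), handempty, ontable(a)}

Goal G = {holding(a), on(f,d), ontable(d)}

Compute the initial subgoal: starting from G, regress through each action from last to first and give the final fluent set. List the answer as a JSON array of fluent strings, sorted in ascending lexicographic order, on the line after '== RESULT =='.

Regress step by step:
  through step 4 (pickup(a)): drop {holding(a)}, keep {on(f,d), ontable(d)}, require {clear(a), handempty, ontable(a)}
    → {clear(a), handempty, on(f,d), ontable(a), ontable(d)}
  through step 3 (stack(f,d)): drop {handempty, on(f,d)}, keep {clear(a), ontable(a), ontable(d)}, require {clear(d), holding(f)}
    → {clear(a), clear(d), holding(f), ontable(a), ontable(d)}
  through step 2 (unstack(f,e)): drop {holding(f)}, keep {clear(a), clear(d), ontable(a), ontable(d)}, require {clear(f), handempty, on(f,e)}
    → {clear(a), clear(d), clear(f), handempty, on(f,e), ontable(a), ontable(d)}
  through step 1 (stack(f,e)): drop {clear(f), handempty, on(f,e)}, keep {clear(a), clear(d), ontable(a), ontable(d)}, require {clear(e), holding(f)}
    → {clear(a), clear(d), clear(e), holding(f), ontable(a), ontable(d)}

== RESULT ==
["clear(a)", "clear(d)", "clear(e)", "holding(f)", "ontable(a)", "ontable(d)"]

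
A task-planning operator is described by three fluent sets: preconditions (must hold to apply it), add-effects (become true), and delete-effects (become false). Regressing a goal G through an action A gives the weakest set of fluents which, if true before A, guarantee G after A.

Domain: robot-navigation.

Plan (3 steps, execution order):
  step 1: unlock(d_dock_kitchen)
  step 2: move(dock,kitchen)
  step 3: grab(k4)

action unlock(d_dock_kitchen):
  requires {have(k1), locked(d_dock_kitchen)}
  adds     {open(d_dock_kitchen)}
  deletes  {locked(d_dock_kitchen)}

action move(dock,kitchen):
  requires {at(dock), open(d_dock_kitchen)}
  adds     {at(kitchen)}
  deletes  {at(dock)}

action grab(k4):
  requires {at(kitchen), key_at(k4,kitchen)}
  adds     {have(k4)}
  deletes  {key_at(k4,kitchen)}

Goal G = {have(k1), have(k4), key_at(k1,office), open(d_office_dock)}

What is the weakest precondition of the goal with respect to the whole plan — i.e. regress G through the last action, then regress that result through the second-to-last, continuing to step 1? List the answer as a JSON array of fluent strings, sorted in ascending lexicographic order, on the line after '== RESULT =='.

Regress step by step:
  through step 3 (grab(k4)): drop {have(k4)}, keep {have(k1), key_at(k1,office), open(d_office_dock)}, require {at(kitchen), key_at(k4,kitchen)}
    → {at(kitchen), have(k1), key_at(k1,office), key_at(k4,kitchen), open(d_office_dock)}
  through step 2 (move(dock,kitchen)): drop {at(kitchen)}, keep {have(k1), key_at(k1,office), key_at(k4,kitchen), open(d_office_dock)}, require {at(dock), open(d_dock_kitchen)}
    → {at(dock), have(k1), key_at(k1,office), key_at(k4,kitchen), open(d_dock_kitchen), open(d_office_dock)}
  through step 1 (unlock(d_dock_kitchen)): drop {open(d_dock_kitchen)}, keep {at(dock), have(k1), key_at(k1,office), key_at(k4,kitchen), open(d_office_dock)}, require {have(k1), locked(d_dock_kitchen)}
    → {at(dock), have(k1), key_at(k1,office), key_at(k4,kitchen), locked(d_dock_kitchen), open(d_office_dock)}

== RESULT ==
["at(dock)", "have(k1)", "key_at(k1,office)", "key_at(k4,kitchen)", "locked(d_dock_kitchen)", "open(d_office_dock)"]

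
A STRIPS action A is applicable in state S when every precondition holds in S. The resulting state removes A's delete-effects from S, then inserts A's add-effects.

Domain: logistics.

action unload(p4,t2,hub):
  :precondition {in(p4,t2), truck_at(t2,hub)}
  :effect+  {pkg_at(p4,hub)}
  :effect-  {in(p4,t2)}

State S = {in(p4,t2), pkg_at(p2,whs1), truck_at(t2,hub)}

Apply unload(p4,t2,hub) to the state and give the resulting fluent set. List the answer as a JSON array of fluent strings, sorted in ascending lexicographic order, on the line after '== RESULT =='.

Compute (S \ del) ∪ add:
  pre ⊆ S: {in(p4,t2), truck_at(t2,hub)} ⊆ S  — applicable
  S \ del = {pkg_at(p2,whs1), truck_at(t2,hub)}
  ∪ add   = {pkg_at(p2,whs1), pkg_at(p4,hub), truck_at(t2,hub)}

== RESULT ==
["pkg_at(p2,whs1)", "pkg_at(p4,hub)", "truck_at(t2,hub)"]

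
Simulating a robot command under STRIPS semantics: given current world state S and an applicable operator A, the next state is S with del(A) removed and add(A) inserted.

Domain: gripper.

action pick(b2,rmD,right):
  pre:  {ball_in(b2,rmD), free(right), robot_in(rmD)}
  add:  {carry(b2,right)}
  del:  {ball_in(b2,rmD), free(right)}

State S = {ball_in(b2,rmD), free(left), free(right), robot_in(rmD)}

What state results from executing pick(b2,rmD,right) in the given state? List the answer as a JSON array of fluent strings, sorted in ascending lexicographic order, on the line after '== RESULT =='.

Compute (S \ del) ∪ add:
  pre ⊆ S: {ball_in(b2,rmD), free(right), robot_in(rmD)} ⊆ S  — applicable
  S \ del = {free(left), robot_in(rmD)}
  ∪ add   = {carry(b2,right), free(left), robot_in(rmD)}

== RESULT ==
["carry(b2,right)", "free(left)", "robot_in(rmD)"]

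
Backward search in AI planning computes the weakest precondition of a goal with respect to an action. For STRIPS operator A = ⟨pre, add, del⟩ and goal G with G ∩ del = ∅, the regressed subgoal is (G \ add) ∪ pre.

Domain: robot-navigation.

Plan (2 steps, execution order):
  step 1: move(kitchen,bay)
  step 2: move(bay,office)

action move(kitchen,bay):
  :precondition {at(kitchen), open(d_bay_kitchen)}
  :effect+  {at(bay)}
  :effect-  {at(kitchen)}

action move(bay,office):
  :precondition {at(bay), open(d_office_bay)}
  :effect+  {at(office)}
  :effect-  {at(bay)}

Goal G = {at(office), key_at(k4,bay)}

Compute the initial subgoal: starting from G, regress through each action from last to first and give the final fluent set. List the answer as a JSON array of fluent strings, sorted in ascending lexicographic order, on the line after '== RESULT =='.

Work backward from the goal:
  through step 2 (move(bay,office)): drop {at(office)}, keep {key_at(k4,bay)}, require {at(bay), open(d_office_bay)}
    → {at(bay), key_at(k4,bay), open(d_office_bay)}
  through step 1 (move(kitchen,bay)): drop {at(bay)}, keep {key_at(k4,bay), open(d_office_bay)}, require {at(kitchen), open(d_bay_kitchen)}
    → {at(kitchen), key_at(k4,bay), open(d_bay_kitchen), open(d_office_bay)}

== RESULT ==
["at(kitchen)", "key_at(k4,bay)", "open(d_bay_kitchen)", "open(d_office_bay)"]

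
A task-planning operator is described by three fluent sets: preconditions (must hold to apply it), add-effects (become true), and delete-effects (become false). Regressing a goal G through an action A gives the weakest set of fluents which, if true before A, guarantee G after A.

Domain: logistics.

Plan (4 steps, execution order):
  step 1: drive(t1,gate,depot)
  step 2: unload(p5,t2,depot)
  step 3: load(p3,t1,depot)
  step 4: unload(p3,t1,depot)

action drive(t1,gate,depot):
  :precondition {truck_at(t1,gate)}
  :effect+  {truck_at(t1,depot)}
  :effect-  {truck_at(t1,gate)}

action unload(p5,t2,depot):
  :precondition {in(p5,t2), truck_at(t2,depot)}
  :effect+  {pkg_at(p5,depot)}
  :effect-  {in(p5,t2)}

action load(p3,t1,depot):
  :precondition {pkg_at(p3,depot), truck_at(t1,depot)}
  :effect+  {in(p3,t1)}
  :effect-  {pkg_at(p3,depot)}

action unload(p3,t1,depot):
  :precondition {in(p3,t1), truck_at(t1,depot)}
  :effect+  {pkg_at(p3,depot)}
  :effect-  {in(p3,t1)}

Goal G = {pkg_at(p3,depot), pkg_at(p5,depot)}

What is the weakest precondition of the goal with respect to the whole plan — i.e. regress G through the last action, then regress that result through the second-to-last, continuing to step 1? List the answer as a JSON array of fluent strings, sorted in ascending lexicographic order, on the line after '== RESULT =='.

Work backward from the goal:
  through step 4 (unload(p3,t1,depot)): drop {pkg_at(p3,depot)}, keep {pkg_at(p5,depot)}, require {in(p3,t1), truck_at(t1,depot)}
    → {in(p3,t1), pkg_at(p5,depot), truck_at(t1,depot)}
  through step 3 (load(p3,t1,depot)): drop {in(p3,t1)}, keep {pkg_at(p5,depot), truck_at(t1,depot)}, require {pkg_at(p3,depot), truck_at(t1,depot)}
    → {pkg_at(p3,depot), pkg_at(p5,depot), truck_at(t1,depot)}
  through step 2 (unload(p5,t2,depot)): drop {pkg_at(p5,depot)}, keep {pkg_at(p3,depot), truck_at(t1,depot)}, require {in(p5,t2), truck_at(t2,depot)}
    → {in(p5,t2), pkg_at(p3,depot), truck_at(t1,depot), truck_at(t2,depot)}
  through step 1 (drive(t1,gate,depot)): drop {truck_at(t1,depot)}, keep {in(p5,t2), pkg_at(p3,depot), truck_at(t2,depot)}, require {truck_at(t1,gate)}
    → {in(p5,t2), pkg_at(p3,depot), truck_at(t1,gate), truck_at(t2,depot)}

== RESULT ==
["in(p5,t2)", "pkg_at(p3,depot)", "truck_at(t1,gate)", "truck_at(t2,depot)"]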